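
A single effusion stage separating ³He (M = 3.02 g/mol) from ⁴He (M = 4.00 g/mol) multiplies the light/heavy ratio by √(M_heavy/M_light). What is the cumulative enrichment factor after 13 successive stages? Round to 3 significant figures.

6.21

After 13 stages the ratio has grown by (√(4.00/3.02))^13 = (4.00/3.02)^(13/2).
= 1.32450^(13/2) = 6.21.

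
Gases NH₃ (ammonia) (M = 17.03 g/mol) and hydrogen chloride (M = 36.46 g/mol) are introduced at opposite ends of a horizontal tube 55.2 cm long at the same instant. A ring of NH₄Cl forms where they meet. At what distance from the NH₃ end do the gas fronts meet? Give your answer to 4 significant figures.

Distances travelled in equal time are proportional to diffusion rates, so d_NH₃/d_HCl = √(M_HCl/M_NH₃) = √(36.46/17.03) = 1.463.
With d_NH₃ + d_HCl = 55.2 cm, d_HCl = 55.2/(1 + 1.463) = 22.41 cm.
d_NH₃ = 55.2 − 22.41 = 32.79 cm.

32.79 cm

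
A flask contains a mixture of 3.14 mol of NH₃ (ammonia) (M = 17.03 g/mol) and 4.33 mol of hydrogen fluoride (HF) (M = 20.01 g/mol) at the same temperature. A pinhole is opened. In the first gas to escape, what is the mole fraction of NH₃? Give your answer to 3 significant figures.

0.440

The effusion rate of species i is ∝ p_i/√M_i ∝ n_i/√M_i.
So x_NH₃ in the escaping gas = (n_NH₃/√M_NH₃) / Σ(n_i/√M_i)
= (3.14/√17.03) / (3.14/√17.03 + 4.33/√20.01) = 0.7609/(0.7609 + 0.9680) = 0.440.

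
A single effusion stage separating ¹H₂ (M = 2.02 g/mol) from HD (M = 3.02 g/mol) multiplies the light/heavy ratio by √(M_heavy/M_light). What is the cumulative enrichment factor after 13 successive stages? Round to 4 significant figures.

13.65

The single-stage factor is √(M_heavy/M_light), so 13 stages give [√(3.02/2.02)]^13 = (3.02/2.02)^(13/2).
= 1.49505^(13/2) = 13.65.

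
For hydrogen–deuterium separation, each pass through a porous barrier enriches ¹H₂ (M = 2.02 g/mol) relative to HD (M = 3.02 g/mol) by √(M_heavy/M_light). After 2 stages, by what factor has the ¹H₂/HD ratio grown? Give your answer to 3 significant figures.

1.50

Each stage multiplies the ratio by α = √(3.02/2.02), so after 2 stages the overall factor is α^2 = (3.02/2.02)^(2/2).
= 1.49505^1 = 1.50.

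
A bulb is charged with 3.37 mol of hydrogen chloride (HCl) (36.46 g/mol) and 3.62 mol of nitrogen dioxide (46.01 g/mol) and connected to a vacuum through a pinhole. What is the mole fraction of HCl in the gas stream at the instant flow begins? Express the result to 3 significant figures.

Each component's effusion rate ∝ (its partial pressure)·(1/√M) ∝ n_i/√M_i.
So x_HCl in the escaping gas = (n_HCl/√M_HCl) / Σ(n_i/√M_i)
= (3.37/√36.46) / (3.37/√36.46 + 3.62/√46.01) = 0.5581/(0.5581 + 0.5337) = 0.511.

0.511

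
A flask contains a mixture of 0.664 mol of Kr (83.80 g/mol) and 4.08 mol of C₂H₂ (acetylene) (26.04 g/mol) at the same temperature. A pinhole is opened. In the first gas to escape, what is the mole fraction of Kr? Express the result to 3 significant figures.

Effusion rate of each component ∝ n_i/√M_i (partial pressure × 1/√M).
x_Kr(eff) = (n_Kr/√M_Kr) / (n_Kr/√M_Kr + n_C₂H₂/√M_C₂H₂)
= (0.664/√83.80) / (0.664/√83.80 + 4.08/√26.04) = 0.07253/(0.07253 + 0.7995) = 0.0832.

0.0832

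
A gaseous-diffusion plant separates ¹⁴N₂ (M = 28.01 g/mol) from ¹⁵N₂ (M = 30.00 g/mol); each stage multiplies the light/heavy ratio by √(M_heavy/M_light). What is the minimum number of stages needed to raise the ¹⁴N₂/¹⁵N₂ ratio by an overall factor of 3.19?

34

Per stage α = (30.00/28.01)^(1/2) = 1.07105^0.5, giving ln α = 0.03432.
Need α^N ≥ 3.19 ⇒ N ≥ ln(3.19) / ln α = 1.160 / 0.03432 = 33.80.
Rounding up, N = 34 stages.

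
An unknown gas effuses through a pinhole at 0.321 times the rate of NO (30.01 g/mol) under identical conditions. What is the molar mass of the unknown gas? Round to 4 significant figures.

Since effusion rate ∝ 1/√M, rate_X/rate_NO = √(M_NO/M_X).
0.321 = √(30.01/M_X)
M_X = 30.01 / 0.321² = 30.01 / 0.1030 = 291.2 g/mol

291.2 g/mol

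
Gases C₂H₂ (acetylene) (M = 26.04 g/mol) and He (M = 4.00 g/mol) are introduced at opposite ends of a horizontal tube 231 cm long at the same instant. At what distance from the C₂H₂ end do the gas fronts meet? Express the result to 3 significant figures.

Graham's law gives d_C₂H₂/d_He = rate_C₂H₂/rate_He = √(M_He/M_C₂H₂) = √(4.00/26.04) = 0.3919.
With d_C₂H₂ + d_He = 231 cm, d_He = 231/(1 + 0.3919) = 166.0 cm.
d_C₂H₂ = 231 − 166.0 = 65.0 cm.

65.0 cm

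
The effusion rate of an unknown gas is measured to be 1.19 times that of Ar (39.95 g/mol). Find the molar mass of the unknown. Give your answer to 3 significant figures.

From Graham's law, rate_X/rate_Ar = √(M_Ar/M_X).
1.19 = √(39.95/M_X)
M_X = 39.95 / 1.19² = 39.95 / 1.416 = 28.2 g/mol

28.2 g/mol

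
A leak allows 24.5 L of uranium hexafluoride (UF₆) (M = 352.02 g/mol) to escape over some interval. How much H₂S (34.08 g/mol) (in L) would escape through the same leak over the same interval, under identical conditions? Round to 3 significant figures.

Graham's law gives rate_H₂S/rate_UF₆ = √(M_UF₆/M_H₂S) = √(352.02/34.08) = √10.33 = 3.214.
So the volume for H₂S is 24.5 × 3.214 = 78.7 L.

78.7 L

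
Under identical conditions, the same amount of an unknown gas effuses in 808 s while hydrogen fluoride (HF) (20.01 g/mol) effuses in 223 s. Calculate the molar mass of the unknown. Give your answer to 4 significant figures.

By Graham's law, t_X/t_HF = √(M_X/M_HF).
808/223 = 3.623 = √(M_X/20.01)
M_X = 20.01 × 3.623² = 20.01 × 13.13 = 262.7 g/mol

262.7 g/mol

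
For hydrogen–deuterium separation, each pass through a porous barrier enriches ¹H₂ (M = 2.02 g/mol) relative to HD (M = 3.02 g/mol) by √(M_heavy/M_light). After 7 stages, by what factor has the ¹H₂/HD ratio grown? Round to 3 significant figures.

The single-stage factor is √(M_heavy/M_light), so 7 stages give [√(3.02/2.02)]^7 = (3.02/2.02)^(7/2).
= 1.49505^(7/2) = 4.09.

4.09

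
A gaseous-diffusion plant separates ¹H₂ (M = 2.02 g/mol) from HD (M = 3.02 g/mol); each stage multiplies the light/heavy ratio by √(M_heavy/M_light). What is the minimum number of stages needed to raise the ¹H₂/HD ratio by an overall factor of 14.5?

14

Single-stage factor α = √(3.02/2.02), so ln α = ½ ln(1.49505) = 0.2011.
Need α^N ≥ 14.5 ⇒ N ≥ ln(14.5) / ln α = 2.674 / 0.2011 = 13.30.
Rounding up, N = 14 stages.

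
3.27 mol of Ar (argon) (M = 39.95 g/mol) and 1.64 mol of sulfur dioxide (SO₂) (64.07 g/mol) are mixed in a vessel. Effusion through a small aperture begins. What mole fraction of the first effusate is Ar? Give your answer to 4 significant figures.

0.7163

Rate_i ∝ x_i/√M_i (Graham's law weighted by mole fraction), so the effusate composition follows n_i/√M_i.
So x_Ar in the escaping gas = (n_Ar/√M_Ar) / Σ(n_i/√M_i)
= (3.27/√39.95) / (3.27/√39.95 + 1.64/√64.07) = 0.5174/(0.5174 + 0.2049) = 0.7163.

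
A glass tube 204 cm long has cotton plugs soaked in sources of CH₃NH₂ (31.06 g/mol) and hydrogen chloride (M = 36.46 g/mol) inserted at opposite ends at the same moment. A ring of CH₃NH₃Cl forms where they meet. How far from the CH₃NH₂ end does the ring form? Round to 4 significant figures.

106.1 cm

Graham's law gives d_CH₃NH₂/d_HCl = rate_CH₃NH₂/rate_HCl = √(M_HCl/M_CH₃NH₂) = √(36.46/31.06) = 1.083.
With d_CH₃NH₂ + d_HCl = 204 cm, d_HCl = 204/(1 + 1.083) = 97.91 cm.
d_CH₃NH₂ = 204 − 97.91 = 106.1 cm.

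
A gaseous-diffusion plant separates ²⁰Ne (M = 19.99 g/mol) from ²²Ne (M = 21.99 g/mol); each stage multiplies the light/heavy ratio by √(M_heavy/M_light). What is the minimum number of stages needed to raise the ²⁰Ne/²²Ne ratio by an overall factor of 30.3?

72

Single-stage factor α = √(21.99/19.99), so ln α = ½ ln(1.10005) = 0.04768.
Need α^N ≥ 30.3 ⇒ N ≥ ln(30.3) / ln α = 3.411 / 0.04768 = 71.55.
Minimum whole number of stages: N = 72.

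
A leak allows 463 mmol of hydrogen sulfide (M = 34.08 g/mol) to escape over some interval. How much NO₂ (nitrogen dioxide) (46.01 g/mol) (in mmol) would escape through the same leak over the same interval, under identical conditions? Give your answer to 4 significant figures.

Since effusion rate ∝ 1/√M, rate_NO₂/rate_H₂S = √(M_H₂S/M_NO₂) = √(34.08/46.01) = √0.7407 = 0.8606.
So the amount for NO₂ is 463 × 0.8606 = 398.5 mmol.

398.5 mmol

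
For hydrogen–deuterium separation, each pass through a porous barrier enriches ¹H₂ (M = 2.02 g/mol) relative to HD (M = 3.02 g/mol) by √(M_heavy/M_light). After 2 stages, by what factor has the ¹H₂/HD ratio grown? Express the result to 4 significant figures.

Each stage multiplies the ratio by α = √(3.02/2.02), so after 2 stages the overall factor is α^2 = (3.02/2.02)^(2/2).
= 1.49505^1 = 1.495.

1.495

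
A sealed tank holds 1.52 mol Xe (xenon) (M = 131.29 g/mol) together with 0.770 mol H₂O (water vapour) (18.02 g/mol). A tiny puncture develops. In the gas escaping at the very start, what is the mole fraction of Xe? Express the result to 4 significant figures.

0.4224

Effusion rate of each component ∝ n_i/√M_i (partial pressure × 1/√M).
So x_Xe in the escaping gas = (n_Xe/√M_Xe) / Σ(n_i/√M_i)
= (1.52/√131.29) / (1.52/√131.29 + 0.770/√18.02) = 0.1327/(0.1327 + 0.1814) = 0.4224.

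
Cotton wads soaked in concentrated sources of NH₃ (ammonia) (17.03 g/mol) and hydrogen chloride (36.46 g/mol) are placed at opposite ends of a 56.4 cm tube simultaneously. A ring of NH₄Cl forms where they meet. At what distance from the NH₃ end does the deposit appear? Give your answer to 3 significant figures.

33.5 cm

Distances travelled in equal time are proportional to diffusion rates, so d_NH₃/d_HCl = √(M_HCl/M_NH₃) = √(36.46/17.03) = 1.463.
With d_NH₃ + d_HCl = 56.4 cm, d_HCl = 56.4/(1 + 1.463) = 22.90 cm.
d_NH₃ = 56.4 − 22.90 = 33.5 cm.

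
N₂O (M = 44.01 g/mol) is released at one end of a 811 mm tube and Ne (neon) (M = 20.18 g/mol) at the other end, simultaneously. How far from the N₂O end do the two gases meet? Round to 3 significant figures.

327 mm

The fronts meet when d_N₂O + d_Ne = L with d_N₂O/d_Ne = √(M_Ne/M_N₂O) (Graham's law). Here √(M_Ne/M_N₂O) = √(20.18/44.01) = 0.6772.
With d_N₂O + d_Ne = 811 mm, d_Ne = 811/(1 + 0.6772) = 483.6 mm.
d_N₂O = 811 − 483.6 = 327 mm.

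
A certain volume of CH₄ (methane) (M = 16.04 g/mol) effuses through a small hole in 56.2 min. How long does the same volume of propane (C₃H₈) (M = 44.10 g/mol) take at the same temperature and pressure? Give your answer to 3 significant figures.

93.2 min

Since effusion rate ∝ 1/√M, t_C₃H₈/t_CH₄ = √(M_C₃H₈/M_CH₄) = √(44.10/16.04) = √2.749 = 1.658.
So the time for C₃H₈ is 56.2 × 1.658 = 93.2 min.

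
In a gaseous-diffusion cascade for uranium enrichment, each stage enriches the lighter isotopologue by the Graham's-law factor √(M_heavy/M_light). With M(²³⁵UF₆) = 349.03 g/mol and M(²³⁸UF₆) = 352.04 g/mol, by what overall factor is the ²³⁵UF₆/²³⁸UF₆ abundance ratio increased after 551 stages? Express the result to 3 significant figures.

The single-stage factor is √(M_heavy/M_light), so 551 stages give [√(352.04/349.03)]^551 = (352.04/349.03)^(551/2).
= 1.00862^(551/2) = 10.7.

10.7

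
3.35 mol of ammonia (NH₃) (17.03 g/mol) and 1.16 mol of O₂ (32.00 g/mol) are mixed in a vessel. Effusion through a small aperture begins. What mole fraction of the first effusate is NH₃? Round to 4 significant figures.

Effusion rate of each component ∝ n_i/√M_i (partial pressure × 1/√M).
x_NH₃(eff) = (n_NH₃/√M_NH₃) / (n_NH₃/√M_NH₃ + n_O₂/√M_O₂)
= (3.35/√17.03) / (3.35/√17.03 + 1.16/√32.00) = 0.8118/(0.8118 + 0.2051) = 0.7983.

0.7983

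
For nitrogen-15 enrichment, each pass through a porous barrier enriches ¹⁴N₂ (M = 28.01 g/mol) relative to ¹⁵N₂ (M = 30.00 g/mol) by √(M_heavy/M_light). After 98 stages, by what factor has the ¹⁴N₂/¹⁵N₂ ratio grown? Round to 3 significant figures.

28.9

Overall factor = α^98 with α = √(30.00/28.01), i.e. (30.00/28.01)^(98/2).
= 1.07105^49 = 28.9.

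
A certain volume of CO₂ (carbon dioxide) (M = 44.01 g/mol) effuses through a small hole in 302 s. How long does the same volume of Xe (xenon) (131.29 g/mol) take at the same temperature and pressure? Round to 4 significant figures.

Since effusion rate ∝ 1/√M, t_Xe/t_CO₂ = √(M_Xe/M_CO₂) = √(131.29/44.01) = √2.983 = 1.727.
So the time for Xe is 302 × 1.727 = 521.6 s.

521.6 s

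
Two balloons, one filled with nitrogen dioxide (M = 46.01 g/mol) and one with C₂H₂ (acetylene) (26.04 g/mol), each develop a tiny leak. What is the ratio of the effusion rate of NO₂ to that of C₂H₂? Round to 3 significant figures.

By Graham's law, rate_NO₂/rate_C₂H₂ = √(M_C₂H₂/M_NO₂) = √(26.04/46.01) = √0.5660 = 0.752.

0.752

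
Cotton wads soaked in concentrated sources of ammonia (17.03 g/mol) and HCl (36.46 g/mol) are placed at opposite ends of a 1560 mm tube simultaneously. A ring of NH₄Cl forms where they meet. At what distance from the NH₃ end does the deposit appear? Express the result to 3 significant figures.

Distances travelled in equal time are proportional to diffusion rates, so d_NH₃/d_HCl = √(M_HCl/M_NH₃) = √(36.46/17.03) = 1.463.
With d_NH₃ + d_HCl = 1560 mm, d_HCl = 1560/(1 + 1.463) = 633.3 mm.
d_NH₃ = 1560 − 633.3 = 927 mm.

927 mm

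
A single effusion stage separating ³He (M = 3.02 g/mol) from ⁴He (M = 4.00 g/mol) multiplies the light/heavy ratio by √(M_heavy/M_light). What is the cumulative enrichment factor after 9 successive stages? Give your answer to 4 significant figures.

3.542

After 9 stages the ratio has grown by (√(4.00/3.02))^9 = (4.00/3.02)^(9/2).
= 1.32450^(9/2) = 3.542.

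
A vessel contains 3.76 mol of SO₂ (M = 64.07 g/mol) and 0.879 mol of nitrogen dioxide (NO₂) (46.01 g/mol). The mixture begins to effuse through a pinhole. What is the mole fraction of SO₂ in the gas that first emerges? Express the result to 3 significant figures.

Effusion rate of each component ∝ n_i/√M_i (partial pressure × 1/√M).
So x_SO₂ in the escaping gas = (n_SO₂/√M_SO₂) / Σ(n_i/√M_i)
= (3.76/√64.07) / (3.76/√64.07 + 0.879/√46.01) = 0.4697/(0.4697 + 0.1296) = 0.784.

0.784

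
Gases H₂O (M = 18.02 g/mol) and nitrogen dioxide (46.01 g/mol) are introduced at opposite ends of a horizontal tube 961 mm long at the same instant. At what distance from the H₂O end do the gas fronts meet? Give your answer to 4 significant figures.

591.1 mm

Graham's law gives d_H₂O/d_NO₂ = rate_H₂O/rate_NO₂ = √(M_NO₂/M_H₂O) = √(46.01/18.02) = 1.598.
With d_H₂O + d_NO₂ = 961 mm, d_NO₂ = 961/(1 + 1.598) = 369.9 mm.
d_H₂O = 961 − 369.9 = 591.1 mm.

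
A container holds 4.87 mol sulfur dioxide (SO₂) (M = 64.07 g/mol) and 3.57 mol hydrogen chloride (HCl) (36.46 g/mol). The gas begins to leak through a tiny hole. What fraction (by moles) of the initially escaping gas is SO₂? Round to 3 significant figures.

0.507

The effusion rate of species i is ∝ p_i/√M_i ∝ n_i/√M_i.
x_SO₂(eff) = (n_SO₂/√M_SO₂) / (n_SO₂/√M_SO₂ + n_HCl/√M_HCl)
= (4.87/√64.07) / (4.87/√64.07 + 3.57/√36.46) = 0.6084/(0.6084 + 0.5912) = 0.507.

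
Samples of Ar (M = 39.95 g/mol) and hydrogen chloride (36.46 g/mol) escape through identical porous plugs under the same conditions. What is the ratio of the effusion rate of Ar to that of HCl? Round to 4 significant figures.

0.9553

Using Graham's law: rate_Ar/rate_HCl = √(M_HCl/M_Ar) = √(36.46/39.95) = √0.9126 = 0.9553.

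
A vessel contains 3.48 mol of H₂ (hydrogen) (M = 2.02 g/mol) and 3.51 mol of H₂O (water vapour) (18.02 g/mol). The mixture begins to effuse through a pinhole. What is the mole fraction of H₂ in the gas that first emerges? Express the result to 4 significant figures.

The effusion rate of species i is ∝ p_i/√M_i ∝ n_i/√M_i.
So x_H₂ in the escaping gas = (n_H₂/√M_H₂) / Σ(n_i/√M_i)
= (3.48/√2.02) / (3.48/√2.02 + 3.51/√18.02) = 2.449/(2.449 + 0.8269) = 0.7476.

0.7476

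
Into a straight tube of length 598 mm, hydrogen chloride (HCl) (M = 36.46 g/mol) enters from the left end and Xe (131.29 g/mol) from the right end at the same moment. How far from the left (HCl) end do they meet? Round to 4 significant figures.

391.6 mm

The fronts meet when d_HCl + d_Xe = L with d_HCl/d_Xe = √(M_Xe/M_HCl) (Graham's law). Here √(M_Xe/M_HCl) = √(131.29/36.46) = 1.898.
With d_HCl + d_Xe = 598 mm, d_Xe = 598/(1 + 1.898) = 206.4 mm.
d_HCl = 598 − 206.4 = 391.6 mm.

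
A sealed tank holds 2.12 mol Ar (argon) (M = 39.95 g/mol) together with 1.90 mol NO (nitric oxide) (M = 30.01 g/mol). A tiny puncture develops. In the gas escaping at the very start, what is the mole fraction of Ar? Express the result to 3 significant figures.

Effusion rate of each component ∝ n_i/√M_i (partial pressure × 1/√M).
Mole fraction of Ar in the effusate = (n_Ar/√M_Ar) / (n_Ar/√M_Ar + n_NO/√M_NO)
= (2.12/√39.95) / (2.12/√39.95 + 1.90/√30.01) = 0.3354/(0.3354 + 0.3468) = 0.492.

0.492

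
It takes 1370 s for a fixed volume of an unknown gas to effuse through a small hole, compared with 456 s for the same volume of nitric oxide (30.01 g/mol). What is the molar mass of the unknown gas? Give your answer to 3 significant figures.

271 g/mol

Since effusion rate ∝ 1/√M, t_X/t_NO = √(M_X/M_NO).
1370/456 = 3.004 = √(M_X/30.01)
M_X = 30.01 × 3.004² = 30.01 × 9.026 = 271 g/mol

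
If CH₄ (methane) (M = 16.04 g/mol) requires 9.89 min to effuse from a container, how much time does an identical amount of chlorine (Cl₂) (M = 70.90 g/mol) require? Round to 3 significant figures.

20.8 min

Using Graham's law: t_Cl₂/t_CH₄ = √(M_Cl₂/M_CH₄) = √(70.90/16.04) = √4.420 = 2.102.
So the time for Cl₂ is 9.89 × 2.102 = 20.8 min.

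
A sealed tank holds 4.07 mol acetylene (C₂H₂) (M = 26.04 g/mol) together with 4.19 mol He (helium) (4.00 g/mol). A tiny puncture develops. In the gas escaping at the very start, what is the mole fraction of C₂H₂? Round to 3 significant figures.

The effusion rate of species i is ∝ p_i/√M_i ∝ n_i/√M_i.
x_C₂H₂(eff) = (n_C₂H₂/√M_C₂H₂) / (n_C₂H₂/√M_C₂H₂ + n_He/√M_He)
= (4.07/√26.04) / (4.07/√26.04 + 4.19/√4.00) = 0.7976/(0.7976 + 2.095) = 0.276.

0.276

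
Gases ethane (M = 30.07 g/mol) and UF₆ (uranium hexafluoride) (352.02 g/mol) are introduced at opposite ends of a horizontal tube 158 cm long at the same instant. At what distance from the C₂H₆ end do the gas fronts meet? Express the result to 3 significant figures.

122 cm

The fronts meet when d_C₂H₆ + d_UF₆ = L with d_C₂H₆/d_UF₆ = √(M_UF₆/M_C₂H₆) (Graham's law). Here √(M_UF₆/M_C₂H₆) = √(352.02/30.07) = 3.422.
With d_C₂H₆ + d_UF₆ = 158 cm, d_UF₆ = 158/(1 + 3.422) = 35.73 cm.
d_C₂H₆ = 158 − 35.73 = 122 cm.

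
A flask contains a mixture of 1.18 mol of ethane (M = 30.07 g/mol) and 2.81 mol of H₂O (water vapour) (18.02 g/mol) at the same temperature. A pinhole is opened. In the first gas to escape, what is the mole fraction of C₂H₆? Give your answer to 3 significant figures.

0.245

Each component's effusion rate ∝ (its partial pressure)·(1/√M) ∝ n_i/√M_i.
Mole fraction of C₂H₆ in the effusate = (n_C₂H₆/√M_C₂H₆) / (n_C₂H₆/√M_C₂H₆ + n_H₂O/√M_H₂O)
= (1.18/√30.07) / (1.18/√30.07 + 2.81/√18.02) = 0.2152/(0.2152 + 0.6620) = 0.245.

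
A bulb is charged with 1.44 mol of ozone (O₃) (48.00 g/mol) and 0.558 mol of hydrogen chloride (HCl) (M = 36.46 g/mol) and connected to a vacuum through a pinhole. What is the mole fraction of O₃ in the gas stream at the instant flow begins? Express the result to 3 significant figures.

0.692

The effusion rate of species i is ∝ p_i/√M_i ∝ n_i/√M_i.
So x_O₃ in the escaping gas = (n_O₃/√M_O₃) / Σ(n_i/√M_i)
= (1.44/√48.00) / (1.44/√48.00 + 0.558/√36.46) = 0.2078/(0.2078 + 0.09241) = 0.692.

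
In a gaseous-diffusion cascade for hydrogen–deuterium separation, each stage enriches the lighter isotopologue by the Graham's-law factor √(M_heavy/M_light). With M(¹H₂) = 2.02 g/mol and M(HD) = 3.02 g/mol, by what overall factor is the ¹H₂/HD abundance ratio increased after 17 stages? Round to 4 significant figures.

30.52

Overall factor = α^17 with α = √(3.02/2.02), i.e. (3.02/2.02)^(17/2).
= 1.49505^(17/2) = 30.52.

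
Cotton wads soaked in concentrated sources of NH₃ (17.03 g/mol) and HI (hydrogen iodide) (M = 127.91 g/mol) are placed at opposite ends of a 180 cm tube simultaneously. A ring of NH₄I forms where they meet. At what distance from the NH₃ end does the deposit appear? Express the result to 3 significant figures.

Graham's law gives d_NH₃/d_HI = rate_NH₃/rate_HI = √(M_HI/M_NH₃) = √(127.91/17.03) = 2.741.
With d_NH₃ + d_HI = 180 cm, d_HI = 180/(1 + 2.741) = 48.12 cm.
d_NH₃ = 180 − 48.12 = 132 cm.

132 cm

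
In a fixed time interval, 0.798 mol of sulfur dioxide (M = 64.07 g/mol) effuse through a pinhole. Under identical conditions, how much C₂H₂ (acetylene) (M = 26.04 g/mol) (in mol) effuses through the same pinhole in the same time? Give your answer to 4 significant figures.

1.252 mol

Since effusion rate ∝ 1/√M, rate_C₂H₂/rate_SO₂ = √(M_SO₂/M_C₂H₂) = √(64.07/26.04) = √2.460 = 1.569.
So the amount for C₂H₂ is 0.798 × 1.569 = 1.252 mol.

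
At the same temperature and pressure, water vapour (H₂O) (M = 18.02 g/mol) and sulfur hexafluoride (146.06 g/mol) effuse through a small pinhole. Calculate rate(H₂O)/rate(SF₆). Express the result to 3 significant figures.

Using Graham's law: rate_H₂O/rate_SF₆ = √(M_SF₆/M_H₂O) = √(146.06/18.02) = √8.105 = 2.85.

2.85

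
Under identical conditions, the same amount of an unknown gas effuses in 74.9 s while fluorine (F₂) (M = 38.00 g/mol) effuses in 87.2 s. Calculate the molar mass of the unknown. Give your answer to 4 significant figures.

28.04 g/mol

Graham's law gives t_X/t_F₂ = √(M_X/M_F₂).
74.9/87.2 = 0.8589 = √(M_X/38.00)
M_X = 38.00 × 0.8589² = 38.00 × 0.7378 = 28.04 g/mol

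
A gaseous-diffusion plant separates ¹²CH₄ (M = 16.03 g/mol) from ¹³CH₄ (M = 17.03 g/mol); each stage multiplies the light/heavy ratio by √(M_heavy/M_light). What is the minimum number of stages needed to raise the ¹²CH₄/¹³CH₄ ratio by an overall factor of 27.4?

Single-stage factor α = √(17.03/16.03), so ln α = ½ ln(1.06238) = 0.03026.
Need α^N ≥ 27.4 ⇒ N ≥ ln(27.4) / ln α = 3.311 / 0.03026 = 109.41.
So at least 110 stages are needed.

110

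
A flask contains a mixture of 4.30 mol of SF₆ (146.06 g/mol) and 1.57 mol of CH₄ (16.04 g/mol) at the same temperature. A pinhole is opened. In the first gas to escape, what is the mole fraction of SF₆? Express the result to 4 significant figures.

0.4758

Each component's effusion rate ∝ (its partial pressure)·(1/√M) ∝ n_i/√M_i.
Mole fraction of SF₆ in the effusate = (n_SF₆/√M_SF₆) / (n_SF₆/√M_SF₆ + n_CH₄/√M_CH₄)
= (4.30/√146.06) / (4.30/√146.06 + 1.57/√16.04) = 0.3558/(0.3558 + 0.3920) = 0.4758.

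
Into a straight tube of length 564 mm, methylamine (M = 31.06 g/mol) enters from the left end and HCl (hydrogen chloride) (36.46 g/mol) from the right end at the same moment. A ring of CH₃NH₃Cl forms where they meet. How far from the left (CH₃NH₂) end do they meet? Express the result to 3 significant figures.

Distances travelled in equal time are proportional to diffusion rates, so d_CH₃NH₂/d_HCl = √(M_HCl/M_CH₃NH₂) = √(36.46/31.06) = 1.083.
With d_CH₃NH₂ + d_HCl = 564 mm, d_HCl = 564/(1 + 1.083) = 270.7 mm.
d_CH₃NH₂ = 564 − 270.7 = 293 mm.

293 mm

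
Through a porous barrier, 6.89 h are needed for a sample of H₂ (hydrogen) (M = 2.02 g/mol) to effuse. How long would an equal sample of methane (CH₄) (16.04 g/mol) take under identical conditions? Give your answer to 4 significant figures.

Using Graham's law: t_CH₄/t_H₂ = √(M_CH₄/M_H₂) = √(16.04/2.02) = √7.941 = 2.818.
So the time for CH₄ is 6.89 × 2.818 = 19.42 h.

19.42 h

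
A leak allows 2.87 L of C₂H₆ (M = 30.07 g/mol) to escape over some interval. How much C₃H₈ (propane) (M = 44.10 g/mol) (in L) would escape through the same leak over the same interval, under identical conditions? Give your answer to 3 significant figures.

By Graham's law, rate_C₃H₈/rate_C₂H₆ = √(M_C₂H₆/M_C₃H₈) = √(30.07/44.10) = √0.6819 = 0.8257.
So the volume for C₃H₈ is 2.87 × 0.8257 = 2.37 L.

2.37 L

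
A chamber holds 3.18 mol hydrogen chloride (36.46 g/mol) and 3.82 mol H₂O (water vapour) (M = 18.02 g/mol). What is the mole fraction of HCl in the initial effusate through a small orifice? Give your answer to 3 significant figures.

Rate_i ∝ x_i/√M_i (Graham's law weighted by mole fraction), so the effusate composition follows n_i/√M_i.
x_HCl(eff) = (n_HCl/√M_HCl) / (n_HCl/√M_HCl + n_H₂O/√M_H₂O)
= (3.18/√36.46) / (3.18/√36.46 + 3.82/√18.02) = 0.5266/(0.5266 + 0.8999) = 0.369.

0.369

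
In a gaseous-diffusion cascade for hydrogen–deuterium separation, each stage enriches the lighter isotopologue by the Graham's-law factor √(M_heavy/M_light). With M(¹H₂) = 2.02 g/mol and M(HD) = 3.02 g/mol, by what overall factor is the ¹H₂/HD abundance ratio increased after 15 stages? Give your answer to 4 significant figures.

20.41

Overall factor = α^15 with α = √(3.02/2.02), i.e. (3.02/2.02)^(15/2).
= 1.49505^(15/2) = 20.41.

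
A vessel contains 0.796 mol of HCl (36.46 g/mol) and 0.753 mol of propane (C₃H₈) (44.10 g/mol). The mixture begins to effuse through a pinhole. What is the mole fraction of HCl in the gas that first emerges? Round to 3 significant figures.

0.538

The effusion rate of species i is ∝ p_i/√M_i ∝ n_i/√M_i.
Mole fraction of HCl in the effusate = (n_HCl/√M_HCl) / (n_HCl/√M_HCl + n_C₃H₈/√M_C₃H₈)
= (0.796/√36.46) / (0.796/√36.46 + 0.753/√44.10) = 0.1318/(0.1318 + 0.1134) = 0.538.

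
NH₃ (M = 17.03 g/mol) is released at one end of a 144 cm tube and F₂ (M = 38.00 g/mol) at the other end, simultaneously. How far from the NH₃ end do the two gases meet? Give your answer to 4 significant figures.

Graham's law gives d_NH₃/d_F₂ = rate_NH₃/rate_F₂ = √(M_F₂/M_NH₃) = √(38.00/17.03) = 1.494.
With d_NH₃ + d_F₂ = 144 cm, d_F₂ = 144/(1 + 1.494) = 57.74 cm.
d_NH₃ = 144 − 57.74 = 86.26 cm.

86.26 cm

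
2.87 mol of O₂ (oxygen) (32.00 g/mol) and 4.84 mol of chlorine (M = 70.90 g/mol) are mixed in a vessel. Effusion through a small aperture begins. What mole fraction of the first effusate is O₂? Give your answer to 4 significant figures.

0.4688

Each component's effusion rate ∝ (its partial pressure)·(1/√M) ∝ n_i/√M_i.
So x_O₂ in the escaping gas = (n_O₂/√M_O₂) / Σ(n_i/√M_i)
= (2.87/√32.00) / (2.87/√32.00 + 4.84/√70.90) = 0.5073/(0.5073 + 0.5748) = 0.4688.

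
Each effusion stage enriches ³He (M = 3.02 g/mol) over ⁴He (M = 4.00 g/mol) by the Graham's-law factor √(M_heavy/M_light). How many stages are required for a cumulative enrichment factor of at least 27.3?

24

Single-stage factor α = √(4.00/3.02), so ln α = ½ ln(1.32450) = 0.1405.
Need α^N ≥ 27.3 ⇒ N ≥ ln(27.3) / ln α = 3.307 / 0.1405 = 23.53.
So at least 24 stages are needed.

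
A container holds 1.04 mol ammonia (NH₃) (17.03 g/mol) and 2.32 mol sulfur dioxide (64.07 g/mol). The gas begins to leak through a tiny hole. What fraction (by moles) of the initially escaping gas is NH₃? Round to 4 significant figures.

Each component's effusion rate ∝ (its partial pressure)·(1/√M) ∝ n_i/√M_i.
x_NH₃(eff) = (n_NH₃/√M_NH₃) / (n_NH₃/√M_NH₃ + n_SO₂/√M_SO₂)
= (1.04/√17.03) / (1.04/√17.03 + 2.32/√64.07) = 0.2520/(0.2520 + 0.2898) = 0.4651.

0.4651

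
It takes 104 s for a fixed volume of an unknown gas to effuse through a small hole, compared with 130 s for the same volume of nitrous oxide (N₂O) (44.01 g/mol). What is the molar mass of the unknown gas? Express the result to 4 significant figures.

28.17 g/mol

Since effusion rate ∝ 1/√M, t_X/t_N₂O = √(M_X/M_N₂O).
104/130 = 0.8000 = √(M_X/44.01)
M_X = 44.01 × 0.8000² = 44.01 × 0.6400 = 28.17 g/mol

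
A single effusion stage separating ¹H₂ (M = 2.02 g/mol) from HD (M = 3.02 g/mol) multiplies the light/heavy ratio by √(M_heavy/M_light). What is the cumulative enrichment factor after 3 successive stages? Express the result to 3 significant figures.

The single-stage factor is √(M_heavy/M_light), so 3 stages give [√(3.02/2.02)]^3 = (3.02/2.02)^(3/2).
= 1.49505^(3/2) = 1.83.

1.83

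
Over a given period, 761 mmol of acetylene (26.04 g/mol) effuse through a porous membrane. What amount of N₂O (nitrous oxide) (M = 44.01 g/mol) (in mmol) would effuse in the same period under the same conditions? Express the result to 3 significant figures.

Using Graham's law: rate_N₂O/rate_C₂H₂ = √(M_C₂H₂/M_N₂O) = √(26.04/44.01) = √0.5917 = 0.7692.
So the amount for N₂O is 761 × 0.7692 = 585 mmol.

585 mmol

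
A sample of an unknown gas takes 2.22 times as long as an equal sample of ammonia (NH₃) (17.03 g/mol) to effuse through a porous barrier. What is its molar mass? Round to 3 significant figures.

From Graham's law, t_X/t_NH₃ = √(M_X/M_NH₃).
2.22 = √(M_X/17.03)
M_X = 17.03 × 2.22² = 17.03 × 4.928 = 83.9 g/mol

83.9 g/mol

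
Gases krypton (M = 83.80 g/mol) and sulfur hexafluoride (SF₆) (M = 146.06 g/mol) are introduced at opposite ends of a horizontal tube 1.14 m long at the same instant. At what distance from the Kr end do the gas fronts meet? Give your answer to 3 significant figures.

0.649 m

The fronts meet when d_Kr + d_SF₆ = L with d_Kr/d_SF₆ = √(M_SF₆/M_Kr) (Graham's law). Here √(M_SF₆/M_Kr) = √(146.06/83.80) = 1.320.
With d_Kr + d_SF₆ = 1.14 m, d_SF₆ = 1.14/(1 + 1.320) = 0.4913 m.
d_Kr = 1.14 − 0.4913 = 0.649 m.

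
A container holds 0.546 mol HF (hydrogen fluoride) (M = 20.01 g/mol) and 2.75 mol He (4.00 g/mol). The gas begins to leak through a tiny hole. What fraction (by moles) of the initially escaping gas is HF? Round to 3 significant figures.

0.0815

Rate_i ∝ x_i/√M_i (Graham's law weighted by mole fraction), so the effusate composition follows n_i/√M_i.
Mole fraction of HF in the effusate = (n_HF/√M_HF) / (n_HF/√M_HF + n_He/√M_He)
= (0.546/√20.01) / (0.546/√20.01 + 2.75/√4.00) = 0.1221/(0.1221 + 1.375) = 0.0815.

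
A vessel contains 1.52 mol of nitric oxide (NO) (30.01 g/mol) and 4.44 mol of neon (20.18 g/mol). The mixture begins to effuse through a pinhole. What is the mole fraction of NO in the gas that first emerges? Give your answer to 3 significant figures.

Effusion rate of each component ∝ n_i/√M_i (partial pressure × 1/√M).
So x_NO in the escaping gas = (n_NO/√M_NO) / Σ(n_i/√M_i)
= (1.52/√30.01) / (1.52/√30.01 + 4.44/√20.18) = 0.2775/(0.2775 + 0.9884) = 0.219.

0.219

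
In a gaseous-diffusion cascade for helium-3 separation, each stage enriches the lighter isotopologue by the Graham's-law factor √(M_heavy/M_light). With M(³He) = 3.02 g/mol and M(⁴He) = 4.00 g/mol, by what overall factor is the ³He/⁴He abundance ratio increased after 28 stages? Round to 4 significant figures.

51.14

Each stage multiplies the ratio by α = √(4.00/3.02), so after 28 stages the overall factor is α^28 = (4.00/3.02)^(28/2).
= 1.32450^14 = 51.14.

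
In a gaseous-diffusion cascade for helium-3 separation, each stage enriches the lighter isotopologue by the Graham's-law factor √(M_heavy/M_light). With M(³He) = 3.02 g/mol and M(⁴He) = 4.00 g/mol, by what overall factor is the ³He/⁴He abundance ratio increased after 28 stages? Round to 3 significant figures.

The single-stage factor is √(M_heavy/M_light), so 28 stages give [√(4.00/3.02)]^28 = (4.00/3.02)^(28/2).
= 1.32450^14 = 51.1.

51.1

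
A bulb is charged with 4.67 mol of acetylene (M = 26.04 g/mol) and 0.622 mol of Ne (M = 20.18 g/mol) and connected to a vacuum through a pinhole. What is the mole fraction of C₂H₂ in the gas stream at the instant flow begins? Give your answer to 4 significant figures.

0.8686

Rate_i ∝ x_i/√M_i (Graham's law weighted by mole fraction), so the effusate composition follows n_i/√M_i.
Mole fraction of C₂H₂ in the effusate = (n_C₂H₂/√M_C₂H₂) / (n_C₂H₂/√M_C₂H₂ + n_Ne/√M_Ne)
= (4.67/√26.04) / (4.67/√26.04 + 0.622/√20.18) = 0.9152/(0.9152 + 0.1385) = 0.8686.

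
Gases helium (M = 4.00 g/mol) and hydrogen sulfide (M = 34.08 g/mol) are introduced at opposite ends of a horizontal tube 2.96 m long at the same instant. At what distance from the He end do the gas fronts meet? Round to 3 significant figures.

The fronts meet when d_He + d_H₂S = L with d_He/d_H₂S = √(M_H₂S/M_He) (Graham's law). Here √(M_H₂S/M_He) = √(34.08/4.00) = 2.919.
With d_He + d_H₂S = 2.96 m, d_H₂S = 2.96/(1 + 2.919) = 0.7553 m.
d_He = 2.96 − 0.7553 = 2.20 m.

2.20 m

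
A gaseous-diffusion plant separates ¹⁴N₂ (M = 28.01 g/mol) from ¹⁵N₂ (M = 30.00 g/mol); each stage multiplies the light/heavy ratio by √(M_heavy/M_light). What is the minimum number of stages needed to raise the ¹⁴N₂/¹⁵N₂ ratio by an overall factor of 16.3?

82

Per stage α = (30.00/28.01)^(1/2) = 1.07105^0.5, giving ln α = 0.03432.
Need α^N ≥ 16.3 ⇒ N ≥ ln(16.3) / ln α = 2.791 / 0.03432 = 81.33.
Rounding up, N = 82 stages.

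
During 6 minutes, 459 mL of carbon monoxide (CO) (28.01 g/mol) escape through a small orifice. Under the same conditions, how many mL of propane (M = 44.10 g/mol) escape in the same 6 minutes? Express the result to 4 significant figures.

365.8 mL

Using Graham's law: rate_C₃H₈/rate_CO = √(M_CO/M_C₃H₈) = √(28.01/44.10) = √0.6351 = 0.7970.
So the volume for C₃H₈ is 459 × 0.7970 = 365.8 mL.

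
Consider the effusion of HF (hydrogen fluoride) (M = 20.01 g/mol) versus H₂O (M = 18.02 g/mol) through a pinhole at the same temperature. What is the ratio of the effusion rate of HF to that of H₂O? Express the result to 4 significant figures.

0.9490

From Graham's law, rate_HF/rate_H₂O = √(M_H₂O/M_HF) = √(18.02/20.01) = √0.9005 = 0.9490.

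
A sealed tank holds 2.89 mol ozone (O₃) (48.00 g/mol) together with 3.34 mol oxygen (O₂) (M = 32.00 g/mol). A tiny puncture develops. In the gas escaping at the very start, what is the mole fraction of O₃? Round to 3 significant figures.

0.414

Each component's effusion rate ∝ (its partial pressure)·(1/√M) ∝ n_i/√M_i.
So x_O₃ in the escaping gas = (n_O₃/√M_O₃) / Σ(n_i/√M_i)
= (2.89/√48.00) / (2.89/√48.00 + 3.34/√32.00) = 0.4171/(0.4171 + 0.5904) = 0.414.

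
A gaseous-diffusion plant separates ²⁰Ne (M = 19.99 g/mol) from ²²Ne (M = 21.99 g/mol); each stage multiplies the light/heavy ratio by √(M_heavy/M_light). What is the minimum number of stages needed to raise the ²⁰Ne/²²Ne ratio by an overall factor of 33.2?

Single-stage factor α = √(21.99/19.99), so ln α = ½ ln(1.10005) = 0.04768.
Need α^N ≥ 33.2 ⇒ N ≥ ln(33.2) / ln α = 3.503 / 0.04768 = 73.46.
So at least 74 stages are needed.

74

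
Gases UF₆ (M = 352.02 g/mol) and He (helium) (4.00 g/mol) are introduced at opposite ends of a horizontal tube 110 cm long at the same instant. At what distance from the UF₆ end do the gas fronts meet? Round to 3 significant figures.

Distances travelled in equal time are proportional to diffusion rates, so d_UF₆/d_He = √(M_He/M_UF₆) = √(4.00/352.02) = 0.1066.
With d_UF₆ + d_He = 110 cm, d_He = 110/(1 + 0.1066) = 99.40 cm.
d_UF₆ = 110 − 99.40 = 10.6 cm.

10.6 cm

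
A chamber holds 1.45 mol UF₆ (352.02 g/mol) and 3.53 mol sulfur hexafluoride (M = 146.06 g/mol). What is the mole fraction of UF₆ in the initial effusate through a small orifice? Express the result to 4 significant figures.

0.2092

Each component's effusion rate ∝ (its partial pressure)·(1/√M) ∝ n_i/√M_i.
So x_UF₆ in the escaping gas = (n_UF₆/√M_UF₆) / Σ(n_i/√M_i)
= (1.45/√352.02) / (1.45/√352.02 + 3.53/√146.06) = 0.07728/(0.07728 + 0.2921) = 0.2092.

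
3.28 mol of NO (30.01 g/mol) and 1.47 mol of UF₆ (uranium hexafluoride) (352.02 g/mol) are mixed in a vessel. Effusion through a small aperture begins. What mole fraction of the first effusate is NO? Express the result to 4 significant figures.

0.8843

Each component's effusion rate ∝ (its partial pressure)·(1/√M) ∝ n_i/√M_i.
x_NO(eff) = (n_NO/√M_NO) / (n_NO/√M_NO + n_UF₆/√M_UF₆)
= (3.28/√30.01) / (3.28/√30.01 + 1.47/√352.02) = 0.5987/(0.5987 + 0.07835) = 0.8843.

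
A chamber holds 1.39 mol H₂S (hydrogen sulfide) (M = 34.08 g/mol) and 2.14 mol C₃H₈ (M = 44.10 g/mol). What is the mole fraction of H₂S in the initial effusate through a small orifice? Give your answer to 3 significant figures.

0.425

The effusion rate of species i is ∝ p_i/√M_i ∝ n_i/√M_i.
So x_H₂S in the escaping gas = (n_H₂S/√M_H₂S) / Σ(n_i/√M_i)
= (1.39/√34.08) / (1.39/√34.08 + 2.14/√44.10) = 0.2381/(0.2381 + 0.3223) = 0.425.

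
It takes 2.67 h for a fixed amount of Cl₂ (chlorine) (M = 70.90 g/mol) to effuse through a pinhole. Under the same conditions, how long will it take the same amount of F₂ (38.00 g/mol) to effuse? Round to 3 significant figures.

By Graham's law, t_F₂/t_Cl₂ = √(M_F₂/M_Cl₂) = √(38.00/70.90) = √0.5360 = 0.7321.
So the time for F₂ is 2.67 × 0.7321 = 1.95 h.

1.95 h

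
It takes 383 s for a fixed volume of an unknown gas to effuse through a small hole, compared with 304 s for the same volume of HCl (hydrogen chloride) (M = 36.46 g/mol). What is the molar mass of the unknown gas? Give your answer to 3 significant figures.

Graham's law gives t_X/t_HCl = √(M_X/M_HCl).
383/304 = 1.260 = √(M_X/36.46)
M_X = 36.46 × 1.260² = 36.46 × 1.587 = 57.9 g/mol

57.9 g/mol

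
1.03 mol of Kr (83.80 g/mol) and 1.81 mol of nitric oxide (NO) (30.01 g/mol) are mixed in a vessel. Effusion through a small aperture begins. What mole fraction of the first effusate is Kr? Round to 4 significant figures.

Each component's effusion rate ∝ (its partial pressure)·(1/√M) ∝ n_i/√M_i.
So x_Kr in the escaping gas = (n_Kr/√M_Kr) / Σ(n_i/√M_i)
= (1.03/√83.80) / (1.03/√83.80 + 1.81/√30.01) = 0.1125/(0.1125 + 0.3304) = 0.2540.

0.2540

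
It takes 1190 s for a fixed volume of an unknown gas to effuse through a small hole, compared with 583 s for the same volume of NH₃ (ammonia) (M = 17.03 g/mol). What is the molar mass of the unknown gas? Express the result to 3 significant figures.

Since effusion rate ∝ 1/√M, t_X/t_NH₃ = √(M_X/M_NH₃).
1190/583 = 2.041 = √(M_X/17.03)
M_X = 17.03 × 2.041² = 17.03 × 4.166 = 71.0 g/mol

71.0 g/mol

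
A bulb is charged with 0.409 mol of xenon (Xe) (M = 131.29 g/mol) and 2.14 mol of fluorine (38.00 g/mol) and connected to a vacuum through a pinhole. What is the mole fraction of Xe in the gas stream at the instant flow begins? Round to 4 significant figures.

0.09324

The effusion rate of species i is ∝ p_i/√M_i ∝ n_i/√M_i.
x_Xe(eff) = (n_Xe/√M_Xe) / (n_Xe/√M_Xe + n_F₂/√M_F₂)
= (0.409/√131.29) / (0.409/√131.29 + 2.14/√38.00) = 0.03570/(0.03570 + 0.3472) = 0.09324.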